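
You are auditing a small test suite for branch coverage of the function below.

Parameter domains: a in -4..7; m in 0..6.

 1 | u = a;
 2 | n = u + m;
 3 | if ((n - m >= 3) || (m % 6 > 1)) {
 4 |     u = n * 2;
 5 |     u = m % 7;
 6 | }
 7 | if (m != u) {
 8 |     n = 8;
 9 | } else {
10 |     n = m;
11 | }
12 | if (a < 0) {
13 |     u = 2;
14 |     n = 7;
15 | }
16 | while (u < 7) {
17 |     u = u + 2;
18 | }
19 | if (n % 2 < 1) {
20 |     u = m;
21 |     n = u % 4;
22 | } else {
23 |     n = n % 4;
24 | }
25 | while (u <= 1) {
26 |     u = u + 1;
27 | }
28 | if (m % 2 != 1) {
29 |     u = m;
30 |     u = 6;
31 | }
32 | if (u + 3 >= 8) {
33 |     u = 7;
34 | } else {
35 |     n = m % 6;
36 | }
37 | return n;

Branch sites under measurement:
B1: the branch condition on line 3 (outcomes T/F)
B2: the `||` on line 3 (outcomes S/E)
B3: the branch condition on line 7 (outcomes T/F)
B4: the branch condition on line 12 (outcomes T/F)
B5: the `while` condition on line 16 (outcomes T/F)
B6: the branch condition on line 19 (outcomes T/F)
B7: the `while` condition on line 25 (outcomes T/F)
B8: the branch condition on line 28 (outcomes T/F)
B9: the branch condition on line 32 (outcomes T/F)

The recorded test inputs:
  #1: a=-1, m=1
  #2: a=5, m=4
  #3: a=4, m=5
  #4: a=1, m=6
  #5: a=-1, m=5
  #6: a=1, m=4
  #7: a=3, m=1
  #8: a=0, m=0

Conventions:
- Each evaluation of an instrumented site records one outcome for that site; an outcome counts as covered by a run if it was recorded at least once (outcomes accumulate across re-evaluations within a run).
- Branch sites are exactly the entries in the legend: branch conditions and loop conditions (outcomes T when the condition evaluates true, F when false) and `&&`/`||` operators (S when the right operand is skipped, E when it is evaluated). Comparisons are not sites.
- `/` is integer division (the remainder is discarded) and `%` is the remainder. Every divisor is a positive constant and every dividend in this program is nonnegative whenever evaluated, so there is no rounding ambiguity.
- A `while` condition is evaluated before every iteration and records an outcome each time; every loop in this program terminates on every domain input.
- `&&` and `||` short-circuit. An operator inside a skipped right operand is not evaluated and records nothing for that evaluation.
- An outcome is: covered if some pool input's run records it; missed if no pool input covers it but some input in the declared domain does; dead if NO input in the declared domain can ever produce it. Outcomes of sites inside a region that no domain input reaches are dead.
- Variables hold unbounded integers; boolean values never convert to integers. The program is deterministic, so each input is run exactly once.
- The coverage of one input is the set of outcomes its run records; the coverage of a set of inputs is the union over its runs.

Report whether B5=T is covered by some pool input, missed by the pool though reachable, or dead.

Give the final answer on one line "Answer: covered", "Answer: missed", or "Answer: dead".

B5=T is recorded by pool input(s) 1, 2, 3, 4, 5, 6, 7, 8 -> covered

Answer: covered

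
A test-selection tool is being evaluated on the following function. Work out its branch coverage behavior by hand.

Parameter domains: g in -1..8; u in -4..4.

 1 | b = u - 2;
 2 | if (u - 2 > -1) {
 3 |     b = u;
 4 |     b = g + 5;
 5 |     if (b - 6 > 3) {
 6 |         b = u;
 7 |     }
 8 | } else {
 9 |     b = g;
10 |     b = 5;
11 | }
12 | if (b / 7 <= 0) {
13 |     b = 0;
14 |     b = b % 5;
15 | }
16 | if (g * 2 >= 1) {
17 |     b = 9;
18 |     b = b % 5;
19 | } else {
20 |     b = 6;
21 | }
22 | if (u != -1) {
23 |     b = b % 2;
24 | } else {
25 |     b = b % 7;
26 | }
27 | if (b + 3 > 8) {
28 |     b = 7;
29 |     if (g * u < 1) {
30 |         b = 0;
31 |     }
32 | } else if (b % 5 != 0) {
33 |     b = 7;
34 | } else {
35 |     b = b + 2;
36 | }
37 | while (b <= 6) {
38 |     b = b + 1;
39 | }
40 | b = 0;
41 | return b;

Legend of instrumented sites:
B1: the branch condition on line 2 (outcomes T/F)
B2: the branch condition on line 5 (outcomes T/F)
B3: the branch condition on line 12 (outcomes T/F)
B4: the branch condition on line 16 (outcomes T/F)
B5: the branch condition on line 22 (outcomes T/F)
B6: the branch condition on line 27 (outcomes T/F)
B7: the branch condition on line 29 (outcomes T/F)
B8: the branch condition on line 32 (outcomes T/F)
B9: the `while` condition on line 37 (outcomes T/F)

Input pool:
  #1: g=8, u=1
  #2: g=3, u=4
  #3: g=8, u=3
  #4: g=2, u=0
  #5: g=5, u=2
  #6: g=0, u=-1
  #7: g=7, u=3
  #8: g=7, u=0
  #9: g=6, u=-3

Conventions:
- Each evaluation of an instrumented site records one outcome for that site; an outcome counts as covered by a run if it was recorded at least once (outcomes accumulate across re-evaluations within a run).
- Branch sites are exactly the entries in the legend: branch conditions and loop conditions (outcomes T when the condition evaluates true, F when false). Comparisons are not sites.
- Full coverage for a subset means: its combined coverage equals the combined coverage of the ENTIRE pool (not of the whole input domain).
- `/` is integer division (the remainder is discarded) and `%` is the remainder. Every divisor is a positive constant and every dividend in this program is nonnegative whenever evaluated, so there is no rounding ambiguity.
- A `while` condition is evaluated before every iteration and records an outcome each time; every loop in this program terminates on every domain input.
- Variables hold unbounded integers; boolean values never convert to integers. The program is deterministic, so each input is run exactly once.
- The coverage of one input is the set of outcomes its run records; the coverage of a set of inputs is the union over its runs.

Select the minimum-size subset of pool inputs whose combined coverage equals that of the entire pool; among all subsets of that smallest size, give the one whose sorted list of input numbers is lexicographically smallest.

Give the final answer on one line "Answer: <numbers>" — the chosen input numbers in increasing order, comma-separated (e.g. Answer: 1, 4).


input #1, g=8, u=1: events B1->F, B3->T, B4->T, B5->T, B6->F, B8->F, B9->T, B9->T, B9->T, B9->T, B9->T, B9->F; outcomes B1=F, B3=T, B4=T, B5=T, B6=F, B8=F, B9=T, B9=F
input #2, g=3, u=4: events B1->T, B2->F, B3->F, B4->T, B5->T, B6->F, B8->F, B9->T, B9->T, B9->T, B9->T, B9->T, B9->F; outcomes B1=T, B2=F, B3=F, B4=T, B5=T, B6=F, B8=F, B9=T, B9=F
input #3, g=8, u=3: events B1->T, B2->T, B3->T, B4->T, B5->T, B6->F, B8->F, B9->T, B9->T, B9->T, B9->T, B9->T, B9->F; outcomes B1=T, B2=T, B3=T, B4=T, B5=T, B6=F, B8=F, B9=T, B9=F
input #4, g=2, u=0: events B1->F, B3->T, B4->T, B5->T, B6->F, B8->F, B9->T, B9->T, B9->T, B9->T, B9->T, B9->F; outcomes B1=F, B3=T, B4=T, B5=T, B6=F, B8=F, B9=T, B9=F
input #5, g=5, u=2: events B1->T, B2->T, B3->T, B4->T, B5->T, B6->F, B8->F, B9->T, B9->T, B9->T, B9->T, B9->T, B9->F; outcomes B1=T, B2=T, B3=T, B4=T, B5=T, B6=F, B8=F, B9=T, B9=F
input #6, g=0, u=-1: events B1->F, B3->T, B4->F, B5->F, B6->T, B7->T, B9->T, B9->T, B9->T, B9->T, B9->T, B9->T, B9->T, B9->F; outcomes B1=F, B3=T, B4=F, B5=F, B6=T, B7=T, B9=T, B9=F
input #7, g=7, u=3: events B1->T, B2->T, B3->T, B4->T, B5->T, B6->F, B8->F, B9->T, B9->T, B9->T, B9->T, B9->T, B9->F; outcomes B1=T, B2=T, B3=T, B4=T, B5=T, B6=F, B8=F, B9=T, B9=F
input #8, g=7, u=0: events B1->F, B3->T, B4->T, B5->T, B6->F, B8->F, B9->T, B9->T, B9->T, B9->T, B9->T, B9->F; outcomes B1=F, B3=T, B4=T, B5=T, B6=F, B8=F, B9=T, B9=F
input #9, g=6, u=-3: events B1->F, B3->T, B4->T, B5->T, B6->F, B8->F, B9->T, B9->T, B9->T, B9->T, B9->T, B9->F; outcomes B1=F, B3=T, B4=T, B5=T, B6=F, B8=F, B9=T, B9=F
union over all inputs: B1=T, B1=F, B2=T, B2=F, B3=T, B3=F, B4=T, B4=F, B5=T, B5=F, B6=T, B6=F, B7=T, B8=F, B9=T, B9=F (16 outcomes)
no size-1 subset reaches all 16 outcomes (best union: 9/16)
no size-2 subset reaches all 16 outcomes (best union: 15/16)
size 3: inputs {2, 3, 6} cover all 16 outcomes, and no lexicographically smaller subset of this size does
Answer: 2, 3, 6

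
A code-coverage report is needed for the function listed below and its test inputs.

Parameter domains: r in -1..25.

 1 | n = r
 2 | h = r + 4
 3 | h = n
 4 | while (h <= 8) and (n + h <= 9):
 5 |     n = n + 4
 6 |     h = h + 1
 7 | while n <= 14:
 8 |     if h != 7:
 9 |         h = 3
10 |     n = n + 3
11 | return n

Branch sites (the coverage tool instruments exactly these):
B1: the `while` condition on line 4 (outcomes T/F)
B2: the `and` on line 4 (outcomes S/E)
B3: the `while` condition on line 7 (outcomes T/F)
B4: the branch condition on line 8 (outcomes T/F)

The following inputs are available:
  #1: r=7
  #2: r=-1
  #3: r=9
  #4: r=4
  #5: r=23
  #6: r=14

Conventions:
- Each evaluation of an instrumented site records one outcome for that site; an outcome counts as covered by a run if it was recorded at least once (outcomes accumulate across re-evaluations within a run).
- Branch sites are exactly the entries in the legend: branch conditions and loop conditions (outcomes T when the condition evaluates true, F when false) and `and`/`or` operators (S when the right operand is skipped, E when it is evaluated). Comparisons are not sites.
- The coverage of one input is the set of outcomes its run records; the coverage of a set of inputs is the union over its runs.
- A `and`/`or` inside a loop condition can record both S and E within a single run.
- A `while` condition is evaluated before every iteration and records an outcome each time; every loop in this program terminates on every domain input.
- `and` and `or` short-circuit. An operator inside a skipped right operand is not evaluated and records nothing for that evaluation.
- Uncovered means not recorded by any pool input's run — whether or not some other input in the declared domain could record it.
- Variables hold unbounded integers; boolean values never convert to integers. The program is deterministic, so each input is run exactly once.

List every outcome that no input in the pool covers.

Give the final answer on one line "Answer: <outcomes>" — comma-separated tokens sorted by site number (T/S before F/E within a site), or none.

input #1 (r=7): events B2->E, B1->F, B3->T, B4->F, B3->T, B4->F, B3->T, B4->F, B3->F; covers B1=F, B2=E, B3=T, B3=F, B4=F
input #2 (r=-1): events B2->E, B1->T, B2->E, B1->T, B2->E, B1->T, B2->E, B1->F, B3->T, B4->T, B3->T, B4->T, B3->F; covers B1=T, B1=F, B2=E, B3=T, B3=F, B4=T
input #3 (r=9): events B2->S, B1->F, B3->T, B4->T, B3->T, B4->T, B3->F; covers B1=F, B2=S, B3=T, B3=F, B4=T
input #4 (r=4): events B2->E, B1->T, B2->E, B1->F, B3->T, B4->T, B3->T, B4->T, B3->T, B4->T, B3->F; covers B1=T, B1=F, B2=E, B3=T, B3=F, B4=T
input #5 (r=23): events B2->S, B1->F, B3->F; covers B1=F, B2=S, B3=F
input #6 (r=14): events B2->S, B1->F, B3->T, B4->T, B3->F; covers B1=F, B2=S, B3=T, B3=F, B4=T
union over the pool: B1=T, B1=F, B2=S, B2=E, B3=T, B3=F, B4=T, B4=F
uncovered (0 of 8): none

Answer: none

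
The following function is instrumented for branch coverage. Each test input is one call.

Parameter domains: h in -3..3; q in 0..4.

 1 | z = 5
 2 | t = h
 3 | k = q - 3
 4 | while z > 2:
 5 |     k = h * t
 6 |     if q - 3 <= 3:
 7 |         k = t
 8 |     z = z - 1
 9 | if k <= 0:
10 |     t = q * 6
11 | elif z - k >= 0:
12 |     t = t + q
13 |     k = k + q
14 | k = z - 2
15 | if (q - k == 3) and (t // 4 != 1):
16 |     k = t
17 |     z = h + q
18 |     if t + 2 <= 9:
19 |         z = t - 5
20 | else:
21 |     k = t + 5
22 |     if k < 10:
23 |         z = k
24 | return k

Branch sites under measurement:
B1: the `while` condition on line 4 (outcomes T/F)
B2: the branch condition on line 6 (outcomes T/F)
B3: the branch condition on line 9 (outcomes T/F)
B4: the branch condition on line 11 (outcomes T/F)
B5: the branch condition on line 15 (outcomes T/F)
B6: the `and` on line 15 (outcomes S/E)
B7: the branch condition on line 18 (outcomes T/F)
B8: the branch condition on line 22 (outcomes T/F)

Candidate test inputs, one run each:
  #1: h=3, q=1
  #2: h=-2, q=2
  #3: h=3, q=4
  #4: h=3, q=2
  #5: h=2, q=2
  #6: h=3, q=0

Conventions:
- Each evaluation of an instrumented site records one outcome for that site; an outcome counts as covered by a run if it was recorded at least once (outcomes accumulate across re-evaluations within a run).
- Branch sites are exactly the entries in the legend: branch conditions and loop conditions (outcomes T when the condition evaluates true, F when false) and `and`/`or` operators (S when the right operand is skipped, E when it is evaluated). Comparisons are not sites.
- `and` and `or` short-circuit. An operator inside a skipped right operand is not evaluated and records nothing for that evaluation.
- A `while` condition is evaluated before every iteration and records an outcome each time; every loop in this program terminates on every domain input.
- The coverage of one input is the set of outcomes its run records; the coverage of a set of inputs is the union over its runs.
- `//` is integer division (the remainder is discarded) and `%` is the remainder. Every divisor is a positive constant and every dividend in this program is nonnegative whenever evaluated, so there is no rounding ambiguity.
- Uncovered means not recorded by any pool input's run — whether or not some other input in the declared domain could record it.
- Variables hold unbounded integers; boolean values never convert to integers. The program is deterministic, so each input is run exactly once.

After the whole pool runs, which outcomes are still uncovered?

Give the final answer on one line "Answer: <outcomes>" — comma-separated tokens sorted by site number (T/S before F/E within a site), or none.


#1 (h=3, q=1) -> B1->T, B2->T, B1->T, B2->T, B1->T, B2->T, B1->F, B3->F, B4->F, B6->S, B5->F, B8->T; covered: B1=T, B1=F, B2=T, B3=F, B4=F, B5=F, B6=S, B8=T
#2 (h=-2, q=2) -> B1->T, B2->T, B1->T, B2->T, B1->T, B2->T, B1->F, B3->T, B6->S, B5->F, B8->F; covered: B1=T, B1=F, B2=T, B3=T, B5=F, B6=S, B8=F
#3 (h=3, q=4) -> B1->T, B2->T, B1->T, B2->T, B1->T, B2->T, B1->F, B3->F, B4->F, B6->S, B5->F, B8->T; covered: B1=T, B1=F, B2=T, B3=F, B4=F, B5=F, B6=S, B8=T
#4 (h=3, q=2) -> B1->T, B2->T, B1->T, B2->T, B1->T, B2->T, B1->F, B3->F, B4->F, B6->S, B5->F, B8->T; covered: B1=T, B1=F, B2=T, B3=F, B4=F, B5=F, B6=S, B8=T
#5 (h=2, q=2) -> B1->T, B2->T, B1->T, B2->T, B1->T, B2->T, B1->F, B3->F, B4->T, B6->S, B5->F, B8->T; covered: B1=T, B1=F, B2=T, B3=F, B4=T, B5=F, B6=S, B8=T
#6 (h=3, q=0) -> B1->T, B2->T, B1->T, B2->T, B1->T, B2->T, B1->F, B3->F, B4->F, B6->S, B5->F, B8->T; covered: B1=T, B1=F, B2=T, B3=F, B4=F, B5=F, B6=S, B8=T
union over the pool: B1=T, B1=F, B2=T, B3=T, B3=F, B4=T, B4=F, B5=F, B6=S, B8=T, B8=F
uncovered (5 of 16): B2=F, B5=T, B6=E, B7=T, B7=F
Answer: B2=F, B5=T, B6=E, B7=T, B7=F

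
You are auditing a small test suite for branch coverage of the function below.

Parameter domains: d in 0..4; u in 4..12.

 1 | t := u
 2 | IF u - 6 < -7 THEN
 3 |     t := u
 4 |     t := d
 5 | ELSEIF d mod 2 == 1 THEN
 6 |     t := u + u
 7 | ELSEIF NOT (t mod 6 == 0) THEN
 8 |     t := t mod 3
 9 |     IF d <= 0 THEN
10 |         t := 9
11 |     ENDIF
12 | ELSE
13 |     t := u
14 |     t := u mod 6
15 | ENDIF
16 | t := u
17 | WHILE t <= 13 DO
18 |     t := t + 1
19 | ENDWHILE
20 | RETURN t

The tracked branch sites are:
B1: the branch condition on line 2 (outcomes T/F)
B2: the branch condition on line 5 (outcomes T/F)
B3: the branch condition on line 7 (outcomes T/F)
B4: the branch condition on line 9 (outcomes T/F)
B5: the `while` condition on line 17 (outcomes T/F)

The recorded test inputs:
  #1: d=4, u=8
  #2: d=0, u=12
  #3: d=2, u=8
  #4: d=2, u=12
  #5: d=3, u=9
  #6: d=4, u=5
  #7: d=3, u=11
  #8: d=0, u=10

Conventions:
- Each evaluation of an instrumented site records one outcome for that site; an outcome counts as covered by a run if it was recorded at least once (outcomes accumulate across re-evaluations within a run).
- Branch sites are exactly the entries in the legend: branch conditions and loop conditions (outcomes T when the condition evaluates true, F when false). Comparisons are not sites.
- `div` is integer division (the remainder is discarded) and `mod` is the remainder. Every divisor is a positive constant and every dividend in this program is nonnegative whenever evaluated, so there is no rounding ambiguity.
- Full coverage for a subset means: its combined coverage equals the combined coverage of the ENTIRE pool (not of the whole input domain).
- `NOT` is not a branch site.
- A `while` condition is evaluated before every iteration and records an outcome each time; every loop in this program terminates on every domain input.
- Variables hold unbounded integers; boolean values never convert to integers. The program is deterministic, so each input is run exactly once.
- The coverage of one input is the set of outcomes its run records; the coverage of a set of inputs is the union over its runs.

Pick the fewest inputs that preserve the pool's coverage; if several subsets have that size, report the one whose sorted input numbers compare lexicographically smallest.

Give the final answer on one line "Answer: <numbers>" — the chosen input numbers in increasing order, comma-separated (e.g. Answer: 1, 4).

input #1, d=4, u=8: events B1->F, B2->F, B3->T, B4->F, B5->T, B5->T, B5->T, B5->T, B5->T, B5->T, B5->F; outcomes B1=F, B2=F, B3=T, B4=F, B5=T, B5=F
input #2, d=0, u=12: events B1->F, B2->F, B3->F, B5->T, B5->T, B5->F; outcomes B1=F, B2=F, B3=F, B5=T, B5=F
input #3, d=2, u=8: events B1->F, B2->F, B3->T, B4->F, B5->T, B5->T, B5->T, B5->T, B5->T, B5->T, B5->F; outcomes B1=F, B2=F, B3=T, B4=F, B5=T, B5=F
input #4, d=2, u=12: events B1->F, B2->F, B3->F, B5->T, B5->T, B5->F; outcomes B1=F, B2=F, B3=F, B5=T, B5=F
input #5, d=3, u=9: events B1->F, B2->T, B5->T, B5->T, B5->T, B5->T, B5->T, B5->F; outcomes B1=F, B2=T, B5=T, B5=F
input #6, d=4, u=5: events B1->F, B2->F, B3->T, B4->F, B5->T, B5->T, B5->T, B5->T, B5->T, B5->T, B5->T, B5->T, B5->T, B5->F; outcomes B1=F, B2=F, B3=T, B4=F, B5=T, B5=F
input #7, d=3, u=11: events B1->F, B2->T, B5->T, B5->T, B5->T, B5->F; outcomes B1=F, B2=T, B5=T, B5=F
input #8, d=0, u=10: events B1->F, B2->F, B3->T, B4->T, B5->T, B5->T, B5->T, B5->T, B5->F; outcomes B1=F, B2=F, B3=T, B4=T, B5=T, B5=F
pool-wide coverage (9 outcomes): B1=F, B2=T, B2=F, B3=T, B3=F, B4=T, B4=F, B5=T, B5=F
checked all size-1 subsets: none covers 9 outcomes (max 6/9)
checked all size-2 subsets: none covers 9 outcomes (max 7/9)
checked all size-3 subsets: none covers 9 outcomes (max 8/9)
inputs {1, 2, 5, 8} (size 4) cover everything; no size-4 subset with a lexicographically smaller index list covers all 9

Answer: 1, 2, 5, 8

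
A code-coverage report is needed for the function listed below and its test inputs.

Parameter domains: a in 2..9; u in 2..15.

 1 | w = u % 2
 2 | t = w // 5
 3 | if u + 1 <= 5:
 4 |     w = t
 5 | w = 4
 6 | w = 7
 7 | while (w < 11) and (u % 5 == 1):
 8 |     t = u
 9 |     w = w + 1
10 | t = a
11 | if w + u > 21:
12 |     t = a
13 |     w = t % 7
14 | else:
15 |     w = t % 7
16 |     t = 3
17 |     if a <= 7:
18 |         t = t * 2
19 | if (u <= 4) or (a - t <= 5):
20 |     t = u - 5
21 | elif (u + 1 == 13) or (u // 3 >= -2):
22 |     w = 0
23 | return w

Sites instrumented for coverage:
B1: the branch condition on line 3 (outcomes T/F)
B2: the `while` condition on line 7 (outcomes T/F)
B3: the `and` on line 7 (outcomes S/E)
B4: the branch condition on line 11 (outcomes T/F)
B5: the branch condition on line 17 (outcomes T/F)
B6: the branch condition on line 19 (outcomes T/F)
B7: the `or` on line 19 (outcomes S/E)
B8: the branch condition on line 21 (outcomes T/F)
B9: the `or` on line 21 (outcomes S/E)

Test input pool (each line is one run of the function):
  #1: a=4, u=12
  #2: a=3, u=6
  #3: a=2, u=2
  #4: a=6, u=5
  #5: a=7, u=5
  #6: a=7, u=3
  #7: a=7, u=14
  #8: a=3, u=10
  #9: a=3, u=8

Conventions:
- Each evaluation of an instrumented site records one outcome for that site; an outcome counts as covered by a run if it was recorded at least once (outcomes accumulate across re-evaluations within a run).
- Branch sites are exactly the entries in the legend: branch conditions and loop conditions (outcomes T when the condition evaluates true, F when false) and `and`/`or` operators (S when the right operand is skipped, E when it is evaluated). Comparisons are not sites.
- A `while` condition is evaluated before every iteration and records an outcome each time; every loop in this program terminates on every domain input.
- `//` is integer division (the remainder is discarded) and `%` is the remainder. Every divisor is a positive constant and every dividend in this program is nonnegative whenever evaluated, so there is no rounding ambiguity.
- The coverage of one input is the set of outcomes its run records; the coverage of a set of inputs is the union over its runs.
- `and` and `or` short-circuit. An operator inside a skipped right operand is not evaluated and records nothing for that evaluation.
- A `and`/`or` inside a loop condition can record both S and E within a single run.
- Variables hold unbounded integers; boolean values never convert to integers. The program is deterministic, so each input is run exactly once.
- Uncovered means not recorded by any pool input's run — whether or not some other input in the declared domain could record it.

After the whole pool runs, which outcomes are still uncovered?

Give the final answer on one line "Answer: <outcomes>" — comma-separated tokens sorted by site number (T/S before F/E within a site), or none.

input #1 (a=4, u=12): events B1->F, B3->E, B2->F, B4->F, B5->T, B7->E, B6->T; covers B1=F, B2=F, B3=E, B4=F, B5=T, B6=T, B7=E
input #2 (a=3, u=6): events B1->F, B3->E, B2->T, B3->E, B2->T, B3->E, B2->T, B3->E, B2->T, B3->S, B2->F, B4->F, B5->T, B7->E, ...; covers B1=F, B2=T, B2=F, B3=S, B3=E, B4=F, B5=T, B6=T, B7=E
input #3 (a=2, u=2): events B1->T, B3->E, B2->F, B4->F, B5->T, B7->S, B6->T; covers B1=T, B2=F, B3=E, B4=F, B5=T, B6=T, B7=S
input #4 (a=6, u=5): events B1->F, B3->E, B2->F, B4->F, B5->T, B7->E, B6->T; covers B1=F, B2=F, B3=E, B4=F, B5=T, B6=T, B7=E
input #5 (a=7, u=5): events B1->F, B3->E, B2->F, B4->F, B5->T, B7->E, B6->T; covers B1=F, B2=F, B3=E, B4=F, B5=T, B6=T, B7=E
input #6 (a=7, u=3): events B1->T, B3->E, B2->F, B4->F, B5->T, B7->S, B6->T; covers B1=T, B2=F, B3=E, B4=F, B5=T, B6=T, B7=S
input #7 (a=7, u=14): events B1->F, B3->E, B2->F, B4->F, B5->T, B7->E, B6->T; covers B1=F, B2=F, B3=E, B4=F, B5=T, B6=T, B7=E
input #8 (a=3, u=10): events B1->F, B3->E, B2->F, B4->F, B5->T, B7->E, B6->T; covers B1=F, B2=F, B3=E, B4=F, B5=T, B6=T, B7=E
input #9 (a=3, u=8): events B1->F, B3->E, B2->F, B4->F, B5->T, B7->E, B6->T; covers B1=F, B2=F, B3=E, B4=F, B5=T, B6=T, B7=E
union over the pool: B1=T, B1=F, B2=T, B2=F, B3=S, B3=E, B4=F, B5=T, B6=T, B7=S, B7=E
uncovered (7 of 18): B4=T, B5=F, B6=F, B8=T, B8=F, B9=S, B9=E

Answer: B4=T, B5=F, B6=F, B8=T, B8=F, B9=S, B9=E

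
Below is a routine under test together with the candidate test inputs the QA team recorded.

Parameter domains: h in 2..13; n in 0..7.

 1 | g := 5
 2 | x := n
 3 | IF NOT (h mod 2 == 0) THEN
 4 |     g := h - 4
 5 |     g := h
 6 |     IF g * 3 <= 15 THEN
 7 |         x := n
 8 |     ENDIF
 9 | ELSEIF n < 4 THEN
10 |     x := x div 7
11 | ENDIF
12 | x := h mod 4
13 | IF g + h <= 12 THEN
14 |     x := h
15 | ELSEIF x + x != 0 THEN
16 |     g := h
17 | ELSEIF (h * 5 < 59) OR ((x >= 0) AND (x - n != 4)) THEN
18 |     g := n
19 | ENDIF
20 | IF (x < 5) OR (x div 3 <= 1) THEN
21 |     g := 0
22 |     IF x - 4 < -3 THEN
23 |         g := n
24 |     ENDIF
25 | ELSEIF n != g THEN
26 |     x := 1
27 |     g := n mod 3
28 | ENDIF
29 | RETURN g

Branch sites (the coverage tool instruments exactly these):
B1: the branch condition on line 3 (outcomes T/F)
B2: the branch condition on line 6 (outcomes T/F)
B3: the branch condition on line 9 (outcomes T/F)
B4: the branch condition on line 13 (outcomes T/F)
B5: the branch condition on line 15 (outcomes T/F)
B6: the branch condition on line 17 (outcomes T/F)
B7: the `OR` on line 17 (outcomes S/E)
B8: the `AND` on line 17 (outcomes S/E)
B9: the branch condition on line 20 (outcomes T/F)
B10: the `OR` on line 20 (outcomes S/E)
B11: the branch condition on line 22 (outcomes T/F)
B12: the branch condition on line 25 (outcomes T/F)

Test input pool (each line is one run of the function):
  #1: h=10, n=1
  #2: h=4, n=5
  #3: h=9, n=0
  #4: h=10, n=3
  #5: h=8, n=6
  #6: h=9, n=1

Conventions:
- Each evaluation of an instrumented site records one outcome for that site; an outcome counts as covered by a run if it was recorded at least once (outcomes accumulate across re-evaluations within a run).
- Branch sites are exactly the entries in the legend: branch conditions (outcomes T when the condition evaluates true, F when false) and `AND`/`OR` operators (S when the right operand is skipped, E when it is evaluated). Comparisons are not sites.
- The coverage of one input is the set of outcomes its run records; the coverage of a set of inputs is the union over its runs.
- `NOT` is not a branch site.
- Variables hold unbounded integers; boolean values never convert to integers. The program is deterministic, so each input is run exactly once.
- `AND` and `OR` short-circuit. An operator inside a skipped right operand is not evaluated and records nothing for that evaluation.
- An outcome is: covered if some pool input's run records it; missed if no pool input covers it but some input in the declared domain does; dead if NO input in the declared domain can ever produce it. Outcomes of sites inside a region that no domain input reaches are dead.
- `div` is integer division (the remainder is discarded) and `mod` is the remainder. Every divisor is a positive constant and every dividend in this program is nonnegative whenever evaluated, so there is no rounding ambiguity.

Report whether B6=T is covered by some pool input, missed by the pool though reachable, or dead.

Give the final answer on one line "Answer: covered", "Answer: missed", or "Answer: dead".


B6=T is recorded by pool input(s) 5 -> covered
Answer: covered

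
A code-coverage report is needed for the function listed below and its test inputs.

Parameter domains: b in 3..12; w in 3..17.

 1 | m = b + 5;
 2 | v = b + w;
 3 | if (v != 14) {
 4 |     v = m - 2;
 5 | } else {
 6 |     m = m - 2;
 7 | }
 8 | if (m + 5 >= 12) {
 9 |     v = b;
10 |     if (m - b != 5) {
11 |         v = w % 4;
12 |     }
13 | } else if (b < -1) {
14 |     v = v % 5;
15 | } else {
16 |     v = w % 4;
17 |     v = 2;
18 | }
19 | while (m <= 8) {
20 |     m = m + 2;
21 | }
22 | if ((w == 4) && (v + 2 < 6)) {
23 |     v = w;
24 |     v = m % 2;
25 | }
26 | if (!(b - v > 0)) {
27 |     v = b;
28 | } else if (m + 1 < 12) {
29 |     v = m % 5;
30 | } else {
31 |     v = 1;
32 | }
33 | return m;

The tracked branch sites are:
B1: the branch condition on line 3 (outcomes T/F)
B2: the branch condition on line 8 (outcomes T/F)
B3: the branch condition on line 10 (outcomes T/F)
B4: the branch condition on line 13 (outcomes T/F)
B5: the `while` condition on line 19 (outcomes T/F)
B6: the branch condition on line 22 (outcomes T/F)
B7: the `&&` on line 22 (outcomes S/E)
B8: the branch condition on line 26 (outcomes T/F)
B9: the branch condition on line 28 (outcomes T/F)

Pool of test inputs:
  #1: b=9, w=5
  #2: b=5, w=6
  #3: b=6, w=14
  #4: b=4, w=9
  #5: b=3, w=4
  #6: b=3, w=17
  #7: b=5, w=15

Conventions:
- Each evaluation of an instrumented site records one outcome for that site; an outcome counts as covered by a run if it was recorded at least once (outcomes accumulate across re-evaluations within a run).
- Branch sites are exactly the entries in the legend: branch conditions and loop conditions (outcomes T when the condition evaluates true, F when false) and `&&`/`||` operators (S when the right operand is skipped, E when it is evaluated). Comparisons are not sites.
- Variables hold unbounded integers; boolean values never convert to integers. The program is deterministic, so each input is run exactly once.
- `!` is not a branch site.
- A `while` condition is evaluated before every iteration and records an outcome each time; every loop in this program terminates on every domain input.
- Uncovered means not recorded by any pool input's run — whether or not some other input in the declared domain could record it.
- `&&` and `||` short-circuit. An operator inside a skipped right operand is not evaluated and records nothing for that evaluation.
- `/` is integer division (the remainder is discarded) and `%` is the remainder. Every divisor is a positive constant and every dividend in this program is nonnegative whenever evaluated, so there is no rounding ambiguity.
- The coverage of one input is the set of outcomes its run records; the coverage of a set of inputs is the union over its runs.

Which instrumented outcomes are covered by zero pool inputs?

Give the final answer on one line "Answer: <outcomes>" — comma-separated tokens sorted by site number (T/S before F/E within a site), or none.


test 1 (b=9, w=5) fires B1->F, B2->T, B3->T, B5->F, B7->S, B6->F, B8->F, B9->F; hits B1=F, B2=T, B3=T, B5=F, B6=F, B7=S, B8=F, B9=F
test 2 (b=5, w=6) fires B1->T, B2->T, B3->F, B5->F, B7->S, B6->F, B8->T; hits B1=T, B2=T, B3=F, B5=F, B6=F, B7=S, B8=T
test 3 (b=6, w=14) fires B1->T, B2->T, B3->F, B5->F, B7->S, B6->F, B8->T; hits B1=T, B2=T, B3=F, B5=F, B6=F, B7=S, B8=T
test 4 (b=4, w=9) fires B1->T, B2->T, B3->F, B5->F, B7->S, B6->F, B8->T; hits B1=T, B2=T, B3=F, B5=F, B6=F, B7=S, B8=T
test 5 (b=3, w=4) fires B1->T, B2->T, B3->F, B5->T, B5->F, B7->E, B6->T, B8->F, B9->T; hits B1=T, B2=T, B3=F, B5=T, B5=F, B6=T, B7=E, B8=F, B9=T
test 6 (b=3, w=17) fires B1->T, B2->T, B3->F, B5->T, B5->F, B7->S, B6->F, B8->T; hits B1=T, B2=T, B3=F, B5=T, B5=F, B6=F, B7=S, B8=T
test 7 (b=5, w=15) fires B1->T, B2->T, B3->F, B5->F, B7->S, B6->F, B8->T; hits B1=T, B2=T, B3=F, B5=F, B6=F, B7=S, B8=T
union over the pool: B1=T, B1=F, B2=T, B3=T, B3=F, B5=T, B5=F, B6=T, B6=F, B7=S, B7=E, B8=T, B8=F, B9=T, B9=F
uncovered (3 of 18): B2=F, B4=T, B4=F
Answer: B2=F, B4=T, B4=F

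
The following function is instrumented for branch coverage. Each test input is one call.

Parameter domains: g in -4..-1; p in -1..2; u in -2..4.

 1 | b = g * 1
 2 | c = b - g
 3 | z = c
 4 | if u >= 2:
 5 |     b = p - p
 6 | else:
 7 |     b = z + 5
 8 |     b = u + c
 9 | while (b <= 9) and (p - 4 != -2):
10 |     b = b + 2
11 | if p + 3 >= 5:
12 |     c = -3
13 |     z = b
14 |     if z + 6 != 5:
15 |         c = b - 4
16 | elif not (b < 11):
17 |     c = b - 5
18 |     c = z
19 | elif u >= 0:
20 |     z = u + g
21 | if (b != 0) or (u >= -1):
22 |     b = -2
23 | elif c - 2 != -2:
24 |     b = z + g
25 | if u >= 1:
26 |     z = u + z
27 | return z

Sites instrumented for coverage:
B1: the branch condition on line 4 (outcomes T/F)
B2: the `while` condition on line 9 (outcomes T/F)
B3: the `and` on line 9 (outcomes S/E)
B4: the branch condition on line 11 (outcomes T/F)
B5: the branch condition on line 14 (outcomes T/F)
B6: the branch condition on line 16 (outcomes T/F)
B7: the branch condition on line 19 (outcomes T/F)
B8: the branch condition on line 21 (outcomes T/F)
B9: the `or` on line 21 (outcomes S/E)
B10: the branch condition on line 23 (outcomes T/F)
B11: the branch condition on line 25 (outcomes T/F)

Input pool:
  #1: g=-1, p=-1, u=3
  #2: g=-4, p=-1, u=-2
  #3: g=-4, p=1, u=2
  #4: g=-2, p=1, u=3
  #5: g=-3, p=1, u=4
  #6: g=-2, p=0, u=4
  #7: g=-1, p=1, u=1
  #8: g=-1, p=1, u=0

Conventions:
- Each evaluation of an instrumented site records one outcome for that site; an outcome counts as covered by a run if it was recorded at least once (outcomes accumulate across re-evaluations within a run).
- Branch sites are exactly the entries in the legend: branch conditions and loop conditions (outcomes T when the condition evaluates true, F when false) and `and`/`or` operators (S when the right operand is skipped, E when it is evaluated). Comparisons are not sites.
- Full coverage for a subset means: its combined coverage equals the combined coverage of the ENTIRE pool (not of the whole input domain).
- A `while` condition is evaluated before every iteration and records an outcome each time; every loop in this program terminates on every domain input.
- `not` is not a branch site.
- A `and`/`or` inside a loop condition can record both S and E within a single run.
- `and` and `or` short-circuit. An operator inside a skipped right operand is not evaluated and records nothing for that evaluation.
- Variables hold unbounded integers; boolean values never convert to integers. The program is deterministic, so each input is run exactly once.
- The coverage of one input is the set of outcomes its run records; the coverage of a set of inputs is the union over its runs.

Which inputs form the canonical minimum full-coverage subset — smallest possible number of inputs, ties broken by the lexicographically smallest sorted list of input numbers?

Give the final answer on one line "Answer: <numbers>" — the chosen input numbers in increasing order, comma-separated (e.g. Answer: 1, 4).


run #1 (g=-1, p=-1, u=3) runs B1->T, B3->E, B2->T, B3->E, B2->T, B3->E, B2->T, B3->E, B2->T, B3->E, B2->T, B3->S, B2->F, B4->F, ...; records B1=T, B2=T, B2=F, B3=S, B3=E, B4=F, B6=F, B7=T, B8=T, B9=S, B11=T
run #2 (g=-4, p=-1, u=-2) runs B1->F, B3->E, B2->T, B3->E, B2->T, B3->E, B2->T, B3->E, B2->T, B3->E, B2->T, B3->E, B2->T, B3->S, ...; records B1=F, B2=T, B2=F, B3=S, B3=E, B4=F, B6=F, B7=F, B8=T, B9=S, B11=F
run #3 (g=-4, p=1, u=2) runs B1->T, B3->E, B2->T, B3->E, B2->T, B3->E, B2->T, B3->E, B2->T, B3->E, B2->T, B3->S, B2->F, B4->F, ...; records B1=T, B2=T, B2=F, B3=S, B3=E, B4=F, B6=F, B7=T, B8=T, B9=S, B11=T
run #4 (g=-2, p=1, u=3) runs B1->T, B3->E, B2->T, B3->E, B2->T, B3->E, B2->T, B3->E, B2->T, B3->E, B2->T, B3->S, B2->F, B4->F, ...; records B1=T, B2=T, B2=F, B3=S, B3=E, B4=F, B6=F, B7=T, B8=T, B9=S, B11=T
run #5 (g=-3, p=1, u=4) runs B1->T, B3->E, B2->T, B3->E, B2->T, B3->E, B2->T, B3->E, B2->T, B3->E, B2->T, B3->S, B2->F, B4->F, ...; records B1=T, B2=T, B2=F, B3=S, B3=E, B4=F, B6=F, B7=T, B8=T, B9=S, B11=T
run #6 (g=-2, p=0, u=4) runs B1->T, B3->E, B2->T, B3->E, B2->T, B3->E, B2->T, B3->E, B2->T, B3->E, B2->T, B3->S, B2->F, B4->F, ...; records B1=T, B2=T, B2=F, B3=S, B3=E, B4=F, B6=F, B7=T, B8=T, B9=S, B11=T
run #7 (g=-1, p=1, u=1) runs B1->F, B3->E, B2->T, B3->E, B2->T, B3->E, B2->T, B3->E, B2->T, B3->E, B2->T, B3->S, B2->F, B4->F, ...; records B1=F, B2=T, B2=F, B3=S, B3=E, B4=F, B6=T, B8=T, B9=S, B11=T
run #8 (g=-1, p=1, u=0) runs B1->F, B3->E, B2->T, B3->E, B2->T, B3->E, B2->T, B3->E, B2->T, B3->E, B2->T, B3->S, B2->F, B4->F, ...; records B1=F, B2=T, B2=F, B3=S, B3=E, B4=F, B6=F, B7=T, B8=T, B9=S, B11=F
the full pool covers 15 outcomes: B1=T, B1=F, B2=T, B2=F, B3=S, B3=E, B4=F, B6=T, B6=F, B7=T, B7=F, B8=T, B9=S, B11=T, B11=F
size 1 is not enough: best union over all size-1 subsets is 11/15
size 2 is not enough: best union over all size-2 subsets is 14/15
inputs {1, 2, 7} (size 3) cover everything; no size-3 subset with a lexicographically smaller index list covers all 15
Answer: 1, 2, 7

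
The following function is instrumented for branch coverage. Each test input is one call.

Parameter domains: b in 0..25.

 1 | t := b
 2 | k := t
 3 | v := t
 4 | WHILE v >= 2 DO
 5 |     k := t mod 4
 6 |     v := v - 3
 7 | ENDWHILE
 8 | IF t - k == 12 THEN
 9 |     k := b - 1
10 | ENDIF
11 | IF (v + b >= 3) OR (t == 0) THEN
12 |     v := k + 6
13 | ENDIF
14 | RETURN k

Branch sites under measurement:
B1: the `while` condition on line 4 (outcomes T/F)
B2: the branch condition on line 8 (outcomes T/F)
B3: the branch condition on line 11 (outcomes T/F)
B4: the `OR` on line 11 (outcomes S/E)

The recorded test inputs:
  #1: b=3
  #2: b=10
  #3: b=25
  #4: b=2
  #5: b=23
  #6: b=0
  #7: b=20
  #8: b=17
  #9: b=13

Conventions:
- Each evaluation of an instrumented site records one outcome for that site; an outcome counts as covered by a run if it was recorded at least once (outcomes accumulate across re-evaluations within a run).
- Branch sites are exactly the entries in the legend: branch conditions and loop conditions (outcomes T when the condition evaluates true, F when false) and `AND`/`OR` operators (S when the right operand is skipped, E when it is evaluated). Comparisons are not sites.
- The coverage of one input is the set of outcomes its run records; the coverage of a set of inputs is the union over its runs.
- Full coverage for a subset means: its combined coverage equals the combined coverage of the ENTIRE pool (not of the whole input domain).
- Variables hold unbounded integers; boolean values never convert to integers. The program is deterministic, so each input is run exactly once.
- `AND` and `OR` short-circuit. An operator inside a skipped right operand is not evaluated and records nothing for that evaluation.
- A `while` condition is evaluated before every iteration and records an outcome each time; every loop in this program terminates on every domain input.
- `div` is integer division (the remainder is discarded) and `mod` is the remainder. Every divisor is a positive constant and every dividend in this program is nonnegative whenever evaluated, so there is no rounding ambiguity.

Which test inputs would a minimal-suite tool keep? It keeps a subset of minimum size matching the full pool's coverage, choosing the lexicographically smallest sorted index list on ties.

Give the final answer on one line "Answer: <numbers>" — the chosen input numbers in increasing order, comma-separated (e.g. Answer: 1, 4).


input #1 (b=3): covers B1=T, B1=F, B2=F, B3=T, B4=S
input #2 (b=10): covers B1=T, B1=F, B2=F, B3=T, B4=S
input #3 (b=25): covers B1=T, B1=F, B2=F, B3=T, B4=S
input #4 (b=2): covers B1=T, B1=F, B2=F, B3=F, B4=E
input #5 (b=23): covers B1=T, B1=F, B2=F, B3=T, B4=S
input #6 (b=0): covers B1=F, B2=F, B3=T, B4=E
input #7 (b=20): covers B1=T, B1=F, B2=F, B3=T, B4=S
input #8 (b=17): covers B1=T, B1=F, B2=F, B3=T, B4=S
input #9 (b=13): covers B1=T, B1=F, B2=T, B3=T, B4=S
together the pool reaches 8 outcomes: B1=T, B1=F, B2=T, B2=F, B3=T, B3=F, B4=S, B4=E
checked all size-1 subsets: none covers 8 outcomes (max 5/8)
inputs {4, 9} (size 2) cover everything; no size-2 subset with a lexicographically smaller index list covers all 8
Answer: 4, 9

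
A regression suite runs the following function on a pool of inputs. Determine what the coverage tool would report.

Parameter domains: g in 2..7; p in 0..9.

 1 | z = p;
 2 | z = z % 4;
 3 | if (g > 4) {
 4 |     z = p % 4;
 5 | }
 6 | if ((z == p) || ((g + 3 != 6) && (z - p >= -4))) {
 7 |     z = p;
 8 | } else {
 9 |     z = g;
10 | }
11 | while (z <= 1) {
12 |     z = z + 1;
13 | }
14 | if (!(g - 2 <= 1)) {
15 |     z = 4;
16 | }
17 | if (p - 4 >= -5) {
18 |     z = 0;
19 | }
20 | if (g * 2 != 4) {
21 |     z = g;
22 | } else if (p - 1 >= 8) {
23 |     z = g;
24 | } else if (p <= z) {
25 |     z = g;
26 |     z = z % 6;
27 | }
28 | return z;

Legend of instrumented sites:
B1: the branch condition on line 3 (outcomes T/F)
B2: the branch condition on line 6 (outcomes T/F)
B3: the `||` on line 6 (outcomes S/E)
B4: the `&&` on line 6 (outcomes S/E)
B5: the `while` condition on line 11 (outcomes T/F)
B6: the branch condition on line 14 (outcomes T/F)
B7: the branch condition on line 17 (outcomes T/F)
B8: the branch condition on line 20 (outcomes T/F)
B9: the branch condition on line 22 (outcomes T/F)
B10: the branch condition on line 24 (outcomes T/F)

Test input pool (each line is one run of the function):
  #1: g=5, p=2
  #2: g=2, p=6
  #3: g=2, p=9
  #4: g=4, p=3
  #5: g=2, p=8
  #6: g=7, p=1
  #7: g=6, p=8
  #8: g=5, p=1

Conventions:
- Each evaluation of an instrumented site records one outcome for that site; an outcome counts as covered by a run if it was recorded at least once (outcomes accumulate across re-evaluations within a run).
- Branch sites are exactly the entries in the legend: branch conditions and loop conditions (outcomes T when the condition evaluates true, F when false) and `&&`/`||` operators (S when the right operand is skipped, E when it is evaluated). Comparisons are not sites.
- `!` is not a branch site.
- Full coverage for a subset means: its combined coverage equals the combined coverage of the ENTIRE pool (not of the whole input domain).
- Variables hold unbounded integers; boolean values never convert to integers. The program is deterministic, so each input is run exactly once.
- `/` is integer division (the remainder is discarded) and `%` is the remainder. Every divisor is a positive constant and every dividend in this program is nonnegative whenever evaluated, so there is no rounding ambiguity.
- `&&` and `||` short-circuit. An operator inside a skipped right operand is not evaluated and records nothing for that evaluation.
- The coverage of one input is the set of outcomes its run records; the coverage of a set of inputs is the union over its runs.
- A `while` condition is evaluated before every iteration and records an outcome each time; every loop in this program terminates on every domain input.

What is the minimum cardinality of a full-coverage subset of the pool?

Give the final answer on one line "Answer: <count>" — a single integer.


#1 (g=5, p=2) -> covered: B1=T, B2=T, B3=S, B5=F, B6=T, B7=T, B8=T
#2 (g=2, p=6) -> covered: B1=F, B2=T, B3=E, B4=E, B5=F, B6=F, B7=T, B8=F, B9=F, B10=F
#3 (g=2, p=9) -> covered: B1=F, B2=F, B3=E, B4=E, B5=F, B6=F, B7=T, B8=F, B9=T
#4 (g=4, p=3) -> covered: B1=F, B2=T, B3=S, B5=F, B6=T, B7=T, B8=T
#5 (g=2, p=8) -> covered: B1=F, B2=F, B3=E, B4=E, B5=F, B6=F, B7=T, B8=F, B9=F, B10=F
#6 (g=7, p=1) -> covered: B1=T, B2=T, B3=S, B5=T, B5=F, B6=T, B7=T, B8=T
#7 (g=6, p=8) -> covered: B1=T, B2=F, B3=E, B4=E, B5=F, B6=T, B7=T, B8=T
#8 (g=5, p=1) -> covered: B1=T, B2=T, B3=S, B5=T, B5=F, B6=T, B7=T, B8=T
pool-wide coverage (17 outcomes): B1=T, B1=F, B2=T, B2=F, B3=S, B3=E, B4=E, B5=T, B5=F, B6=T, B6=F, B7=T, B8=T, B8=F, B9=T, B9=F, B10=F
size 1 is not enough: best union over all size-1 subsets is 10/17
size 2 is not enough: best union over all size-2 subsets is 16/17
the canonical winner is {2, 3, 6}: size 3, full 17-outcome coverage, earliest index list among size-3 covers
Answer: 3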